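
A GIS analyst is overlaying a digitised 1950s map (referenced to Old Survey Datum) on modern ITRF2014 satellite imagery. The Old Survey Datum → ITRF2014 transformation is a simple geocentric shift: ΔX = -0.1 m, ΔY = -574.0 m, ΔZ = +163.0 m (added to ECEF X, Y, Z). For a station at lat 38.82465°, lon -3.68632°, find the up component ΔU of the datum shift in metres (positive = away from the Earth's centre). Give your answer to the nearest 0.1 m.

ΔU = 130.9 m

The local up (radial) axis is (cos φ cos λ, cos φ sin λ, sin φ), giving ΔU = -0.078 + 28.751 + 102.191 = 130.86 m.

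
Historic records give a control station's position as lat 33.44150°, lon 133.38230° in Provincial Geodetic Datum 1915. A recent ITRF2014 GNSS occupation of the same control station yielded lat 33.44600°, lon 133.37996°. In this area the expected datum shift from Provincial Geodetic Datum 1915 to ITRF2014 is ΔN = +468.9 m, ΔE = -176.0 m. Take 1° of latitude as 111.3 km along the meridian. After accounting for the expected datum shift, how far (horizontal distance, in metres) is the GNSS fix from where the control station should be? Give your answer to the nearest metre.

52 m

Observed coordinate differences: Δφ = +0.00450°, Δλ = -0.00234°.
Converting to metres (1° lat = 111300 m, cos φ = 0.834449): observed ΔN = 500.9 m, observed ΔE = -217.3 m.
Subtracting the expected shift leaves a residual of 500.9 − (468.9) = 32.0 m north and -217.3 − (-176.0) = -41.3 m east.
Residual distance = √(32.0² + (-41.3)²) = 52.2 m.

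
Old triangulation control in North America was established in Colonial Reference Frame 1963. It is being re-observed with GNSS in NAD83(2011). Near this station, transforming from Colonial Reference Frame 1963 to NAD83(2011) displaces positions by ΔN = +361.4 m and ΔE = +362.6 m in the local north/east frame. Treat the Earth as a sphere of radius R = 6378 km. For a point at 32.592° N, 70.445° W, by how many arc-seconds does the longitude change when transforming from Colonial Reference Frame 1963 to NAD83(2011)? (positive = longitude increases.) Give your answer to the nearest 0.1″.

Δλ = 13.9″

At latitude 32.592°, cos φ = 0.842528.
One radian of longitude at latitude φ spans R cos φ, so Δλ = ΔE / (R cos φ) = 362.6 / (6378000 × 0.842528) = 6.7478e-05 rad = 13.918″.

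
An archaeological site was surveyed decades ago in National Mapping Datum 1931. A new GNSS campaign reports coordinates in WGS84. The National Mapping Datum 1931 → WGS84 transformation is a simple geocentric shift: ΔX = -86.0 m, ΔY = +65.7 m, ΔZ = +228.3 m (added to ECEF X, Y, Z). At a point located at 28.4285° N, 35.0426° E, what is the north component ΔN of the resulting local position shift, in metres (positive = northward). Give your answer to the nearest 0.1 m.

ΔN = 216.3 m

At φ = 28.4285°, λ = 35.0426°: sin φ = 0.476062, cos φ = 0.879412, sin λ = 0.574185, cos λ = 0.818725.
ΔN = −sin φ cos λ·ΔX − sin φ sin λ·ΔY + cos φ·ΔZ = −(0.476062)(0.818725)(-86.0) − (0.476062)(0.574185)(65.7) + (0.879412)(228.3) = 216.33 m.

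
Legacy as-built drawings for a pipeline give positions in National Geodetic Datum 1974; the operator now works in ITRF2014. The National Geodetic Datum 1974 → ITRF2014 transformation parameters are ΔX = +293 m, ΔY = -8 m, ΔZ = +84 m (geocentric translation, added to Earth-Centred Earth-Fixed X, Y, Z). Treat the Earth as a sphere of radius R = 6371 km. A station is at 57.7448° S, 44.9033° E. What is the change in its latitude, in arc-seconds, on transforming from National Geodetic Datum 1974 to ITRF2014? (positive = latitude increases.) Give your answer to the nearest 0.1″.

Δφ = 7.0″

sin φ = -0.845679, cos φ = 0.533691, sin λ = 0.705912, cos λ = 0.708299.
North component: ΔN = −sin φ cos λ·ΔX − sin φ sin λ·ΔY + cos φ·ΔZ = −(-0.845679)(0.708299)(293) − (-0.845679)(0.705912)(-8) + (0.533691)(84) = 215.56 m.
1° of latitude spans πR/180 = 111195 m, so Δφ = 215.56 / 111195 × 3600 = 6.979″.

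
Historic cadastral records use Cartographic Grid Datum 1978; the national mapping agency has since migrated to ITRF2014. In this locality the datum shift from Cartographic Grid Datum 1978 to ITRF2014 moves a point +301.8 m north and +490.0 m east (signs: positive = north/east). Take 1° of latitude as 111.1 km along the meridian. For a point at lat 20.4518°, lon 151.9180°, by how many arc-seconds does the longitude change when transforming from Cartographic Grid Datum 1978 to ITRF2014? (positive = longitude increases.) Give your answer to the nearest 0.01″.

At latitude 20.4518°, cos φ = 0.936966.
1° of longitude at this latitude = 111.1 × cos φ = 104.10 km, so Δλ = 490.0 / 104097.0 = 0.0047071° = 16.946″.

Δλ = 16.95″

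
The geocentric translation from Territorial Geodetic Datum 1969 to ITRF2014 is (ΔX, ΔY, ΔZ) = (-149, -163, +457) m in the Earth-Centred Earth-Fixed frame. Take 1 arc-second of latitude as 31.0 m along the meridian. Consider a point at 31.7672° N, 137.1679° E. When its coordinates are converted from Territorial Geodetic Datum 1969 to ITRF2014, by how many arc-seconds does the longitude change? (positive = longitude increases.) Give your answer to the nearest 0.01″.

Δλ = 8.38″

sin φ = 0.526469, cos φ = 0.850194, sin λ = 0.679852, cos λ = -0.733349.
East component: ΔE = −sin λ·ΔX + cos λ·ΔY = −(0.679852)(-149) + (-0.733349)(-163) = 220.83 m.
1° of latitude spans 3600 × 31.00 = 111600 m; at latitude φ, 1° of longitude spans that × cos φ = 94881.7 m, so Δλ = 220.83 / 94881.7 × 3600 = 8.379″.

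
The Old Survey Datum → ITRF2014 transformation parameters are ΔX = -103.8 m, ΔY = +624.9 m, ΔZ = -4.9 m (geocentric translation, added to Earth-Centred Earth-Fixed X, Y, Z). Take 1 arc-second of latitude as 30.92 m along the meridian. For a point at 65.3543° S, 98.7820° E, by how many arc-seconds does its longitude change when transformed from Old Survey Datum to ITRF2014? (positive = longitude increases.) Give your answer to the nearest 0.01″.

sin φ = -0.908904, cos φ = 0.417006, sin λ = 0.988276, cos λ = -0.152675.
East component: ΔE = −sin λ·ΔX + cos λ·ΔY = −(0.988276)(-103.8) + (-0.152675)(624.9) = 7.18 m.
1° of latitude spans 3600 × 30.92 = 111312 m; at latitude φ, 1° of longitude spans that × cos φ = 46417.8 m, so Δλ = 7.18 / 46417.8 × 3600 = 0.557″.

Δλ = 0.56″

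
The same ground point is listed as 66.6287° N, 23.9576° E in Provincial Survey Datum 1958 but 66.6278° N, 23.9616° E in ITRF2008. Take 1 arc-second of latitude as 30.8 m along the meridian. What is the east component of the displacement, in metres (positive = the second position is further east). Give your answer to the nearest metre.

ΔE = 176 m

Δφ = 66.6278° − 66.6287° = -0.0009°; Δλ = 23.9616° − 23.9576° = +0.0040°.
1° of latitude = 3600 × 30.80 = 110880 m.
ΔN = Δφ × 110880 = -99.8 m; ΔE = Δλ × 110880 × cos(66.6287°) = +0.0040 × 110880 × 0.396688 = 175.9 m.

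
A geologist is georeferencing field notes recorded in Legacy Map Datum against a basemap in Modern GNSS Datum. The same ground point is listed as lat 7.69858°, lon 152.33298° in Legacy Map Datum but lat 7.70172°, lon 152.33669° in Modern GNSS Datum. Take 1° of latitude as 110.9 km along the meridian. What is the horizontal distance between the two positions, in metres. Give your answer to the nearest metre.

536 m

Δφ = 7.70172° − 7.69858° = +0.00314°; Δλ = 152.33669° − 152.33298° = +0.00371°.
ΔN = Δφ × 110900 = 348.2 m; ΔE = Δλ × 110900 × cos(7.69858°) = +0.00371 × 110900 × 0.990987 = 407.7 m.
Distance = √(ΔE² + ΔN²) = √(407.7² + 348.2²) = 536.2 m.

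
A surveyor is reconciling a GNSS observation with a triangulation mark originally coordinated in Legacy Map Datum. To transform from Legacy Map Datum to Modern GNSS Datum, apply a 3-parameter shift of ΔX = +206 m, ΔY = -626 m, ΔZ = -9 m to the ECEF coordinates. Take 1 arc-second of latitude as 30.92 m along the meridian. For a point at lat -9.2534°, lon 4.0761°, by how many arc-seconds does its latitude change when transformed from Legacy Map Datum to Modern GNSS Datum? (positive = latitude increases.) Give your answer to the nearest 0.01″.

sin φ = -0.160801, cos φ = 0.986987, sin λ = 0.071081, cos λ = 0.997471.
North component: ΔN = −sin φ cos λ·ΔX − sin φ sin λ·ΔY + cos φ·ΔZ = −(-0.160801)(0.997471)(206) − (-0.160801)(0.071081)(-626) + (0.986987)(-9) = 17.00 m.
1° of latitude spans 3600 × 30.92 = 111312 m, so Δφ = 17.00 / 111312 × 3600 = 0.550″.

Δφ = 0.55″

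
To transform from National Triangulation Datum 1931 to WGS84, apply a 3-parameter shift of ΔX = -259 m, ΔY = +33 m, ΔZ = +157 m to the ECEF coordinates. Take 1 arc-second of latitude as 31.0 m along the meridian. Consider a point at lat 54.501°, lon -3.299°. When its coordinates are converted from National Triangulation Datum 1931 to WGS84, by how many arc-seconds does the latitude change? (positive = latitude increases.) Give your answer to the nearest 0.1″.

Δφ = 9.8″

sin φ = 0.814126, cos φ = 0.580689, sin λ = -0.057547, cos λ = 0.998343.
North component: ΔN = −sin φ cos λ·ΔX − sin φ sin λ·ΔY + cos φ·ΔZ = −(0.814126)(0.998343)(-259) − (0.814126)(-0.057547)(33) + (0.580689)(157) = 303.22 m.
1° of latitude spans 3600 × 31.00 = 111600 m, so Δφ = 303.22 / 111600 × 3600 = 9.781″.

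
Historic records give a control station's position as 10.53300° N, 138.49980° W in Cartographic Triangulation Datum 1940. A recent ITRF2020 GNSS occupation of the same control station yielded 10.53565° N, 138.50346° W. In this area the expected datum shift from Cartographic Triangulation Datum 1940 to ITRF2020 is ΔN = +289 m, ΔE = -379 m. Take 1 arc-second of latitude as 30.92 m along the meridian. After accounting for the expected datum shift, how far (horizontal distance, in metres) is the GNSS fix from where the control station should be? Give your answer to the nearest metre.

Observed coordinate differences: Δφ = +0.00265°, Δλ = -0.00366°.
Converting to metres (1° lat = 111312 m, cos φ = 0.983150): observed ΔN = 295.0 m, observed ΔE = -400.5 m.
Subtracting the expected shift leaves a residual of 295.0 − (289) = 6.0 m north and -400.5 − (-379) = -21.5 m east.
Residual distance = √(6.0² + (-21.5)²) = 22.4 m.

22 m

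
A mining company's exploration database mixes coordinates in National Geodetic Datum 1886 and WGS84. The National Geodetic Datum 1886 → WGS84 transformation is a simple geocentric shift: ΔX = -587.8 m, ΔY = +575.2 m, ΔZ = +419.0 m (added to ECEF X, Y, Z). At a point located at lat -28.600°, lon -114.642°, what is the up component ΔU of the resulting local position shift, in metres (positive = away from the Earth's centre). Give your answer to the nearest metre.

At φ = -28.600°, λ = -114.642°: sin φ = -0.478692, cos φ = 0.877983, sin λ = -0.908931, cos λ = -0.416947.
ΔU = cos φ cos λ·ΔX + cos φ sin λ·ΔY + sin φ·ΔZ = (0.877983)(-0.416947)(-587.8) + (0.877983)(-0.908931)(575.2) + (-0.478692)(419.0) = -444.42 m.

ΔU = -444 m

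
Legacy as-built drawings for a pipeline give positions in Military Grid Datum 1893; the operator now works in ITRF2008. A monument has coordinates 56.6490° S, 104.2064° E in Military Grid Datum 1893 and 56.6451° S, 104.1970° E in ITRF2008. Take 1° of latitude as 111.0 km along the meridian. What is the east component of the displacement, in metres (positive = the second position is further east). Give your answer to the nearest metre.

ΔE = -574 m

Δφ = -56.6451° − -56.6490° = +0.0039°; Δλ = 104.1970° − 104.2064° = -0.0094°.
ΔN = Δφ × 111000 = 432.9 m; ΔE = Δλ × 111000 × cos(-56.6490°) = -0.0094 × 111000 × 0.549767 = -573.6 m.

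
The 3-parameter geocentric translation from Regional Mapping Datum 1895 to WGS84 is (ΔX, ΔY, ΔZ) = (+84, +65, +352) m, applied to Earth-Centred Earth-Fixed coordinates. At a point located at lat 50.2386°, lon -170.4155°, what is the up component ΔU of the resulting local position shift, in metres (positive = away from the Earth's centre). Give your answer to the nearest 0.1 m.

The local up (radial) axis is (cos φ cos λ, cos φ sin λ, sin φ), giving ΔU = -52.976 − 6.922 + 270.588 = 210.69 m.

ΔU = 210.7 m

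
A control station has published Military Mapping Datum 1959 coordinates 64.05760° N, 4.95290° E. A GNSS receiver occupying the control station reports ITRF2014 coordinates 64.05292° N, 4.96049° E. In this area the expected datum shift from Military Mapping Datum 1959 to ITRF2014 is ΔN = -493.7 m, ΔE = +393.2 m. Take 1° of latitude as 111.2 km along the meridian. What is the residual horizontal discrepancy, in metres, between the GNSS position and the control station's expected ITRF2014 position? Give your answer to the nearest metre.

36 m

Observed coordinate differences: Δφ = -0.00468°, Δλ = +0.00759°.
Converting to metres (1° lat = 111200 m, cos φ = 0.437467): observed ΔN = -520.4 m, observed ΔE = 369.2 m.
Subtracting the expected shift leaves a residual of -520.4 − (-493.7) = -26.7 m north and 369.2 − (393.2) = -24.0 m east.
Residual distance = √((-26.7)² + (-24.0)²) = 35.9 m.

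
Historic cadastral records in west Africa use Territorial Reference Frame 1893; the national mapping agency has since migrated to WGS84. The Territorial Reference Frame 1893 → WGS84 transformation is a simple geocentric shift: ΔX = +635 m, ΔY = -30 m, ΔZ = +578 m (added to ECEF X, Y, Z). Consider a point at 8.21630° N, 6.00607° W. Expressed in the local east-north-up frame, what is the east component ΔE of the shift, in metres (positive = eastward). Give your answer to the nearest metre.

At φ = 8.21630°, λ = -6.00607°: sin φ = 0.142911, cos φ = 0.989736, sin λ = -0.104634, cos λ = 0.994511.
ΔE = −sin λ·ΔX + cos λ·ΔY = −(-0.104634)·(635) + (0.994511)·(-30) = 36.61 m.

ΔE = 37 m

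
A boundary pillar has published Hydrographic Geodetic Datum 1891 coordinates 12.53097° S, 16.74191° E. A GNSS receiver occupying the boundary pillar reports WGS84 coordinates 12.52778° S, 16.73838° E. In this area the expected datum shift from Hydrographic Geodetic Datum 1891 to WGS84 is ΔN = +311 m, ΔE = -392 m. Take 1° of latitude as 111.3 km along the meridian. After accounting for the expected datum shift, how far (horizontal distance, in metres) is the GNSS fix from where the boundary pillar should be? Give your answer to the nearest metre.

Observed coordinate differences: Δφ = +0.00319°, Δλ = -0.00353°.
Converting to metres (1° lat = 111300 m, cos φ = 0.976179): observed ΔN = 355.0 m, observed ΔE = -383.5 m.
Subtracting the expected shift leaves a residual of 355.0 − (311) = 44.0 m north and -383.5 − (-392) = 8.5 m east.
Residual distance = √(44.0² + 8.5²) = 44.9 m.

45 m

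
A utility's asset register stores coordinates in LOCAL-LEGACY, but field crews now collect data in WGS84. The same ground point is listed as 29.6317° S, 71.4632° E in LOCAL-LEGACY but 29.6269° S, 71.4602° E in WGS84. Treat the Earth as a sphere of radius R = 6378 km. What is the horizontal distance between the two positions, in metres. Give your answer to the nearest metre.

Δφ = -29.6269° − -29.6317° = +0.0048°; Δλ = 71.4602° − 71.4632° = -0.0030°.
1° along a meridian = πR/180 = 111317 m.
ΔN = Δφ × 111317 = 534.3 m; ΔE = Δλ × 111317 × cos(-29.6317°) = -0.0030 × 111317 × 0.869222 = -290.3 m.
Distance = √(ΔE² + ΔN²) = √((-290.3)² + 534.3²) = 608.1 m.

608 m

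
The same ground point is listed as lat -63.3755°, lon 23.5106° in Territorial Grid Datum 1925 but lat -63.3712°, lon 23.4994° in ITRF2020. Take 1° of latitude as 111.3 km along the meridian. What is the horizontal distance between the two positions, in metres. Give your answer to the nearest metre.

736 m

Δφ = -63.3712° − -63.3755° = +0.0043°; Δλ = 23.4994° − 23.5106° = -0.0112°.
ΔN = Δφ × 111300 = 478.6 m; ΔE = Δλ × 111300 × cos(-63.3755°) = -0.0112 × 111300 × 0.448141 = -558.6 m.
Distance = √(ΔE² + ΔN²) = √((-558.6)² + 478.6²) = 735.6 m.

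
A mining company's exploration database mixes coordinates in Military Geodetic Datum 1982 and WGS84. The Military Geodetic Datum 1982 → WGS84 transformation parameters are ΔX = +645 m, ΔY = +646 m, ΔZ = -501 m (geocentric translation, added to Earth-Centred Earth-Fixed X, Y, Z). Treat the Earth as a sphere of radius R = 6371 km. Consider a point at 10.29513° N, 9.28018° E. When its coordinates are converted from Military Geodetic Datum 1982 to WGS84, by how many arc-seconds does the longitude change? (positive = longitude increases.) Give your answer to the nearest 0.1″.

sin φ = 0.178719, cos φ = 0.983900, sin λ = 0.161262, cos λ = 0.986912.
East component: ΔE = −sin λ·ΔX + cos λ·ΔY = −(0.161262)(645) + (0.986912)(646) = 533.53 m.
1° of latitude spans πR/180 = 111195 m; at latitude φ, 1° of longitude spans that × cos φ = 109404.7 m, so Δλ = 533.53 / 109404.7 × 3600 = 17.556″.

Δλ = 17.6″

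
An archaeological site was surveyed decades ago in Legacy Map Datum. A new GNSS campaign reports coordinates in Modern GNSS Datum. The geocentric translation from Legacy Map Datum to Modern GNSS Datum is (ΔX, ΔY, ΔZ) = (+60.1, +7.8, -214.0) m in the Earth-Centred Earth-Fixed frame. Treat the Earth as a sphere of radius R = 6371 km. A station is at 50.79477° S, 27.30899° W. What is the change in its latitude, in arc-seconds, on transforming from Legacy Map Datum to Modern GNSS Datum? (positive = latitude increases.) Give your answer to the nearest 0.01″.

sin φ = -0.774887, cos φ = 0.632100, sin λ = -0.458789, cos λ = 0.888545.
North component: ΔN = −sin φ cos λ·ΔX − sin φ sin λ·ΔY + cos φ·ΔZ = −(-0.774887)(0.888545)(60.1) − (-0.774887)(-0.458789)(7.8) + (0.632100)(-214.0) = -96.66 m.
1° of latitude spans πR/180 = 111195 m, so Δφ = -96.66 / 111195 × 3600 = -3.129″.

Δφ = -3.13″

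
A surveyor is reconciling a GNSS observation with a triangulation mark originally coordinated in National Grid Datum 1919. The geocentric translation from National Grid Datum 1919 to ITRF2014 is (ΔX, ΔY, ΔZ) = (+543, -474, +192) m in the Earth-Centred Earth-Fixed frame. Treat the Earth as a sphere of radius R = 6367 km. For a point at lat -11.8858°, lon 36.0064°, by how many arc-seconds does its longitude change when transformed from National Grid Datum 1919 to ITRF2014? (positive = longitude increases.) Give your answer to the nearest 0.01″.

Δλ = -23.26″

sin φ = -0.205962, cos φ = 0.978560, sin λ = 0.587876, cos λ = 0.808951.
East component: ΔE = −sin λ·ΔX + cos λ·ΔY = −(0.587876)(543) + (0.808951)(-474) = -702.66 m.
1° of latitude spans πR/180 = 111125 m; at latitude φ, 1° of longitude spans that × cos φ = 108742.6 m, so Δλ = -702.66 / 108742.6 × 3600 = -23.262″.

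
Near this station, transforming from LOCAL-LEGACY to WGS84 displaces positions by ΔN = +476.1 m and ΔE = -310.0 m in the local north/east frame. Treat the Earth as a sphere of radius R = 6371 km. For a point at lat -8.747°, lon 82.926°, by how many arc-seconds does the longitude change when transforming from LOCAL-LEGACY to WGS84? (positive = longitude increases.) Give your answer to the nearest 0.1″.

Δλ = -10.2″

At latitude -8.747°, cos φ = 0.988369.
One radian of longitude at latitude φ spans R cos φ, so Δλ = ΔE / (R cos φ) = -310.0 / (6371000 × 0.988369) = -4.9231e-05 rad = -10.155″.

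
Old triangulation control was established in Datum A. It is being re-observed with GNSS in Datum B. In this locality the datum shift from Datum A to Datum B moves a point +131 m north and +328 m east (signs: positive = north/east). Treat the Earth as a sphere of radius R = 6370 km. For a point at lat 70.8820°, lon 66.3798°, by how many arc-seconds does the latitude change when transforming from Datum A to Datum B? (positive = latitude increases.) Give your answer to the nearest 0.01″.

On a sphere of radius R, 1 rad of latitude = R, so Δφ = ΔN / R = 131.0 / 6370000 = 2.0565e-05 rad = 4.242″.

Δφ = 4.24″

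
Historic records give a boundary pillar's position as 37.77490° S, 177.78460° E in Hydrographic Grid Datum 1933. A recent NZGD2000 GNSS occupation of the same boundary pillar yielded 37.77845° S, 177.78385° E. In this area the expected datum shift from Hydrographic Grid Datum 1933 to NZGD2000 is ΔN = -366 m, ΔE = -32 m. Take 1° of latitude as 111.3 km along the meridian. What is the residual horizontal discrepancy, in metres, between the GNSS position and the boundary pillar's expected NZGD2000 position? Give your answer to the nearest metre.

45 m

Observed coordinate differences: Δφ = -0.00355°, Δλ = -0.00075°.
Converting to metres (1° lat = 111300 m, cos φ = 0.790423): observed ΔN = -395.1 m, observed ΔE = -66.0 m.
Subtracting the expected shift leaves a residual of -395.1 − (-366) = -29.1 m north and -66.0 − (-32) = -34.0 m east.
Residual distance = √((-29.1)² + (-34.0)²) = 44.7 m.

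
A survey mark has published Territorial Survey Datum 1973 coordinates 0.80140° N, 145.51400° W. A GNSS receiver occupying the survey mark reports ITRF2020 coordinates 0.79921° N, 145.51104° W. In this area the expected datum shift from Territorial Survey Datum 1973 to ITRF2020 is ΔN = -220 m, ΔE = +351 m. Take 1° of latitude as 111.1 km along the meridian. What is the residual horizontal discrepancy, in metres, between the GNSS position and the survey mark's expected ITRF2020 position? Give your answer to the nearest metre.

Observed coordinate differences: Δφ = -0.00219°, Δλ = +0.00296°.
Converting to metres (1° lat = 111100 m, cos φ = 0.999902): observed ΔN = -243.3 m, observed ΔE = 328.8 m.
Subtracting the expected shift leaves a residual of -243.3 − (-220) = -23.3 m north and 328.8 − (351) = -22.2 m east.
Residual distance = √((-23.3)² + (-22.2)²) = 32.2 m.

32 m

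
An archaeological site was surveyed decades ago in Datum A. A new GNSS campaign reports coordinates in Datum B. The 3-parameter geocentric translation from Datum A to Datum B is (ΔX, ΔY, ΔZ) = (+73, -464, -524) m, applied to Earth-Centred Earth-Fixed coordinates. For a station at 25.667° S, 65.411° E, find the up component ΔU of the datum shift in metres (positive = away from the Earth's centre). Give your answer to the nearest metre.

ΔU = -126 m

The local up (radial) axis is (cos φ cos λ, cos φ sin λ, sin φ), giving ΔU = 27.378 − 380.290 + 226.965 = -125.95 m.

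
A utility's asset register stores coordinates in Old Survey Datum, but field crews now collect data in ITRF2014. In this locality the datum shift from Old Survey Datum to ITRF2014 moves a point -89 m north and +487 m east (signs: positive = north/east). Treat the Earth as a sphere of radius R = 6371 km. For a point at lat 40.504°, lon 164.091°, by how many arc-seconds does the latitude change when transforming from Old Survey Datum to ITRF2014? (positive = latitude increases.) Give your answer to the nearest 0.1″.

Δφ = -2.9″

On a sphere of radius R, 1 rad of latitude = R, so Δφ = ΔN / R = -89.0 / 6371000 = -1.3970e-05 rad = -2.881″.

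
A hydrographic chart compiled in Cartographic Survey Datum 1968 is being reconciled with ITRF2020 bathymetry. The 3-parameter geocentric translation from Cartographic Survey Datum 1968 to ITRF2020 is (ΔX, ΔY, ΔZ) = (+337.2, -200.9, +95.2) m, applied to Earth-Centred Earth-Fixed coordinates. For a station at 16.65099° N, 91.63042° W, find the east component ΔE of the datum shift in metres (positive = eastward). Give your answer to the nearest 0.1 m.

At φ = 16.65099°, λ = -91.63042°: sin φ = 0.286541, cos φ = 0.958068, sin λ = -0.999595, cos λ = -0.028452.
ΔE = −sin λ·ΔX + cos λ·ΔY = −(-0.999595)·(337.2) + (-0.028452)·(-200.9) = 342.78 m.

ΔE = 342.8 m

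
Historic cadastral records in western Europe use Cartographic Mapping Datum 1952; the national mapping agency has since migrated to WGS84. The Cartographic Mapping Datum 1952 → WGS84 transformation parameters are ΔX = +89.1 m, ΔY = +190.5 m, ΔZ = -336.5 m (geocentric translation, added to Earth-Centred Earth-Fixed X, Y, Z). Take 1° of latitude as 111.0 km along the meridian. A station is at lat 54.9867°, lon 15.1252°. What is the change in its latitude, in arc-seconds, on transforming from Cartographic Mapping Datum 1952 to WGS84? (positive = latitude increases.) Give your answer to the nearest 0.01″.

Δφ = -9.87″

sin φ = 0.819019, cos φ = 0.573767, sin λ = 0.260929, cos λ = 0.965358.
North component: ΔN = −sin φ cos λ·ΔX − sin φ sin λ·ΔY + cos φ·ΔZ = −(0.819019)(0.965358)(89.1) − (0.819019)(0.260929)(190.5) + (0.573767)(-336.5) = -304.23 m.
1° of latitude spans 111000 m, so Δφ = -304.23 / 111000 × 3600 = -9.867″.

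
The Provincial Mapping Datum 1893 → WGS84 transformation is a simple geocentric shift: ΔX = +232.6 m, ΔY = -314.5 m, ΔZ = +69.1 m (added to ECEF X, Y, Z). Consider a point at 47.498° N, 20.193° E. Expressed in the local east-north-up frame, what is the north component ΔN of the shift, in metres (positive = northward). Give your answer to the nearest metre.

At φ = 47.498°, λ = 20.193°: sin φ = 0.737254, cos φ = 0.675616, sin λ = 0.345184, cos λ = 0.938535.
ΔN = −sin φ cos λ·ΔX − sin φ sin λ·ΔY + cos φ·ΔZ = −(0.737254)(0.938535)(232.6) − (0.737254)(0.345184)(-314.5) + (0.675616)(69.1) = -34.22 m.

ΔN = -34 m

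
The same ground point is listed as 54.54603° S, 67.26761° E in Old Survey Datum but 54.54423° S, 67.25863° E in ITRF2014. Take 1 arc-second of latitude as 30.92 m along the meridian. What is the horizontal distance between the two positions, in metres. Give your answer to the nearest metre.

613 m

Δφ = -54.54423° − -54.54603° = +0.00180°; Δλ = 67.25863° − 67.26761° = -0.00898°.
1° of latitude = 3600 × 30.92 = 111312 m.
ΔN = Δφ × 111312 = 200.4 m; ΔE = Δλ × 111312 × cos(-54.54603°) = -0.00898 × 111312 × 0.580049 = -579.8 m.
Distance = √(ΔE² + ΔN²) = √((-579.8)² + 200.4²) = 613.4 m.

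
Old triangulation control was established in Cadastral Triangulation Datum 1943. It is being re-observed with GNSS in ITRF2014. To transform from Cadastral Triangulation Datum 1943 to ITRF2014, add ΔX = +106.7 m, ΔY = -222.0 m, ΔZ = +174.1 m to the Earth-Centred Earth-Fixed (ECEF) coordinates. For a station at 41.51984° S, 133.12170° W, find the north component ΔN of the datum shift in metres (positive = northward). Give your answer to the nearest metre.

At φ = -41.51984°, λ = -133.12170°: sin φ = -0.662879, cos φ = 0.748726, sin λ = -0.729903, cos λ = -0.683550.
ΔN = −sin φ cos λ·ΔX − sin φ sin λ·ΔY + cos φ·ΔZ = −(-0.662879)(-0.683550)(106.7) − (-0.662879)(-0.729903)(-222.0) + (0.748726)(174.1) = 189.42 m.

ΔN = 189 m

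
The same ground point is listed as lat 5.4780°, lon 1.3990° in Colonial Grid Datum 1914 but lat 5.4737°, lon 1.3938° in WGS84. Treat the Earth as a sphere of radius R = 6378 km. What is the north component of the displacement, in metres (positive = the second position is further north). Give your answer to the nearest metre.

ΔN = -479 m

Δφ = 5.4737° − 5.4780° = -0.0043°; Δλ = 1.3938° − 1.3990° = -0.0052°.
1° along a meridian = πR/180 = 111317 m.
ΔN = Δφ × 111317 = -478.7 m; ΔE = Δλ × 111317 × cos(5.4780°) = -0.0052 × 111317 × 0.995433 = -576.2 m.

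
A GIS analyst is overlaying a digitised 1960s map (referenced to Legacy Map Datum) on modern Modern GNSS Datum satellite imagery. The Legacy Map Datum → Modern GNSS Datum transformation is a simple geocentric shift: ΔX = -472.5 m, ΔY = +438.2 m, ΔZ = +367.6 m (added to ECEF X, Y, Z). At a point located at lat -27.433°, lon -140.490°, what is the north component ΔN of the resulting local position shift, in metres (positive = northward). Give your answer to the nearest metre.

At φ = -27.433°, λ = -140.490°: sin φ = -0.460711, cos φ = 0.887550, sin λ = -0.636213, cos λ = -0.771514.
ΔN = −sin φ cos λ·ΔX − sin φ sin λ·ΔY + cos φ·ΔZ = −(-0.460711)(-0.771514)(-472.5) − (-0.460711)(-0.636213)(438.2) + (0.887550)(367.6) = 365.77 m.

ΔN = 366 m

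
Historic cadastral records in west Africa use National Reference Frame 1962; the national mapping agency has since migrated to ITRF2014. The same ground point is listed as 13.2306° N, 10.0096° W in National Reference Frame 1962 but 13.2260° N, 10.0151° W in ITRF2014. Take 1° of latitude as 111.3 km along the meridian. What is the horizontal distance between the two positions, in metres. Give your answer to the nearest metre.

Δφ = 13.2260° − 13.2306° = -0.0046°; Δλ = -10.0151° − -10.0096° = -0.0055°.
ΔN = Δφ × 111300 = -512.0 m; ΔE = Δλ × 111300 × cos(13.2306°) = -0.0055 × 111300 × 0.973457 = -595.9 m.
Distance = √(ΔE² + ΔN²) = √((-595.9)² + (-512.0)²) = 785.6 m.

786 m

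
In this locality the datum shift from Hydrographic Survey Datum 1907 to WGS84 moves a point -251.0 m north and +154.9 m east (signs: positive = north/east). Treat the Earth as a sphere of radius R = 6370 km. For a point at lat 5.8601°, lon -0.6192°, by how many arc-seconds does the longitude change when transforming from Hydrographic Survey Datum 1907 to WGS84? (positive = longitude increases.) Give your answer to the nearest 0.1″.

Δλ = 5.0″

At latitude 5.8601°, cos φ = 0.994774.
One radian of longitude at latitude φ spans R cos φ, so Δλ = ΔE / (R cos φ) = 154.9 / (6370000 × 0.994774) = 2.4445e-05 rad = 5.042″.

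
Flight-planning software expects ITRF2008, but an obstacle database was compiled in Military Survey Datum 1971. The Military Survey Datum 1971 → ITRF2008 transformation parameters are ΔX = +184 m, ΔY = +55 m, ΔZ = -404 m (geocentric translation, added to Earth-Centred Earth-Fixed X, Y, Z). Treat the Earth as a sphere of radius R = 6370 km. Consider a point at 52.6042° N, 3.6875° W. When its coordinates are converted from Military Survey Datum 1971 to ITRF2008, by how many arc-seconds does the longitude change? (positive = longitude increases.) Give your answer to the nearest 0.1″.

Δλ = 3.6″

sin φ = 0.794459, cos φ = 0.607318, sin λ = -0.064315, cos λ = 0.997930.
East component: ΔE = −sin λ·ΔX + cos λ·ΔY = −(-0.064315)(184) + (0.997930)(55) = 66.72 m.
1° of latitude spans πR/180 = 111177 m; at latitude φ, 1° of longitude spans that × cos φ = 67520.0 m, so Δλ = 66.72 / 67520.0 × 3600 = 3.557″.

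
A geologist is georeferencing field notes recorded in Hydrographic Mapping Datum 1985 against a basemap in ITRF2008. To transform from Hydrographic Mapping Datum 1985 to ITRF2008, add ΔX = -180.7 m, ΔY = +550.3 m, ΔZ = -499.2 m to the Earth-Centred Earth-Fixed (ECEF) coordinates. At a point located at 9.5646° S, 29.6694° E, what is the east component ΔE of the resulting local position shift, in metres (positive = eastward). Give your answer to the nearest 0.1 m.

ΔE = 567.6 m

At φ = -9.5646°, λ = 29.6694°: sin φ = -0.166160, cos φ = 0.986099, sin λ = 0.494995, cos λ = 0.868896.
ΔE = −sin λ·ΔX + cos λ·ΔY = −(0.494995)·(-180.7) + (0.868896)·(550.3) = 567.60 m.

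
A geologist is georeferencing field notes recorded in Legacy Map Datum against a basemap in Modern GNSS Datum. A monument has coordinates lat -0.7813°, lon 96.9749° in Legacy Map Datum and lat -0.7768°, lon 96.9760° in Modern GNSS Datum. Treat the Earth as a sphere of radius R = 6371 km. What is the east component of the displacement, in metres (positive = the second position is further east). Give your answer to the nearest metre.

ΔE = 122 m

Δφ = -0.7768° − -0.7813° = +0.0045°; Δλ = 96.9760° − 96.9749° = +0.0011°.
1° along a meridian = πR/180 = 111195 m.
ΔN = Δφ × 111195 = 500.4 m; ΔE = Δλ × 111195 × cos(-0.7813°) = +0.0011 × 111195 × 0.999907 = 122.3 m.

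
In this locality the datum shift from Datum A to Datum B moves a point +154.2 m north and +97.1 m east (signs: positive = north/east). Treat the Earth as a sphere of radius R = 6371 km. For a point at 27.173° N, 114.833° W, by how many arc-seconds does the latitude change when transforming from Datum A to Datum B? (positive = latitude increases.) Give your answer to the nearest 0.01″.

On a sphere of radius R, 1 rad of latitude = R, so Δφ = ΔN / R = 154.2 / 6371000 = 2.4203e-05 rad = 4.992″.

Δφ = 4.99″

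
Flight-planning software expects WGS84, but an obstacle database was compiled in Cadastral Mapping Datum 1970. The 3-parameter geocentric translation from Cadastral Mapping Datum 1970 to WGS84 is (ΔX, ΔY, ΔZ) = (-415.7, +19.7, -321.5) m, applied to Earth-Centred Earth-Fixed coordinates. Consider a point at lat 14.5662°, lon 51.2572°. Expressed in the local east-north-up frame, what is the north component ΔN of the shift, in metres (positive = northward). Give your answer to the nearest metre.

The local north axis is (−sin φ cos λ, −sin φ sin λ, cos φ), giving ΔN = 65.429 − 3.864 − 311.166 = -249.60 m.

ΔN = -250 m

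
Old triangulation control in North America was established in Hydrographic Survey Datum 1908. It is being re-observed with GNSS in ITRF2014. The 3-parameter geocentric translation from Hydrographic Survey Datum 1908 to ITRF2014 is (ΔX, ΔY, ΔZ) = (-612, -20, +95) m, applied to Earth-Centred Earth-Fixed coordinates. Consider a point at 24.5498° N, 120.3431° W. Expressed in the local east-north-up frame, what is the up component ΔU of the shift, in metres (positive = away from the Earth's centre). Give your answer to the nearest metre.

ΔU = 336 m

At φ = 24.5498°, λ = -120.3431°: sin φ = 0.415484, cos φ = 0.909600, sin λ = -0.863016, cos λ = -0.505177.
ΔU = cos φ cos λ·ΔX + cos φ sin λ·ΔY + sin φ·ΔZ = (0.909600)(-0.505177)(-612) + (0.909600)(-0.863016)(-20) + (0.415484)(95) = 336.39 m.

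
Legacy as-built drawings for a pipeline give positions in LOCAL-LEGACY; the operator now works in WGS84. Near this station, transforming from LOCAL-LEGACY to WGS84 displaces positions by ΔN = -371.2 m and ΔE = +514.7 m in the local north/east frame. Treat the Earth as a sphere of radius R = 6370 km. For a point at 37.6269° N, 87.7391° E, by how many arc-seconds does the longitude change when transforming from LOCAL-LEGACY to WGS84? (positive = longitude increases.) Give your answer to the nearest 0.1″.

Δλ = 21.0″

At latitude 37.6269°, cos φ = 0.792003.
One radian of longitude at latitude φ spans R cos φ, so Δλ = ΔE / (R cos φ) = 514.7 / (6370000 × 0.792003) = 1.0202e-04 rad = 21.043″.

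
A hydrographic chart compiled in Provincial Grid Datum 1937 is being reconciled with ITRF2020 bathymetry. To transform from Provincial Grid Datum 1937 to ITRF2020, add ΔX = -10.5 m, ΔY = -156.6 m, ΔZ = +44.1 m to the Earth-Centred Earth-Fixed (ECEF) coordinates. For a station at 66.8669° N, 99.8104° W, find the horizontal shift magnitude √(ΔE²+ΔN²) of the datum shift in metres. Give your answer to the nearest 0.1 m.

The local east axis at (φ, λ) is (−sin λ, cos λ, 0), so ΔE = −sin(-99.8104°)·(-10.5) + cos(-99.8104°)·(-156.6) = 16.34 m.
The local north axis is (−sin φ cos λ, −sin φ sin λ, cos φ), giving ΔN = -1.645 − 141.903 + 17.325 = -126.22 m.
Horizontal magnitude = √(ΔE² + ΔN²) = √(16.34² + (-126.22)²) = 127.28 m.

127.3 m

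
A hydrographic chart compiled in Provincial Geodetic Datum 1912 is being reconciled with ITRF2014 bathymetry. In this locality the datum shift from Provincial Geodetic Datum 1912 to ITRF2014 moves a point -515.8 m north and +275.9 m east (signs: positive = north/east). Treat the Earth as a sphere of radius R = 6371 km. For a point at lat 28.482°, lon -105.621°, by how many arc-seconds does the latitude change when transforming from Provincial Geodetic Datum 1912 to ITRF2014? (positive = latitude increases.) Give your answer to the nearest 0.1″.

Δφ = -16.7″

On a sphere of radius R, 1 rad of latitude = R, so Δφ = ΔN / R = -515.8 / 6371000 = -8.0961e-05 rad = -16.699″.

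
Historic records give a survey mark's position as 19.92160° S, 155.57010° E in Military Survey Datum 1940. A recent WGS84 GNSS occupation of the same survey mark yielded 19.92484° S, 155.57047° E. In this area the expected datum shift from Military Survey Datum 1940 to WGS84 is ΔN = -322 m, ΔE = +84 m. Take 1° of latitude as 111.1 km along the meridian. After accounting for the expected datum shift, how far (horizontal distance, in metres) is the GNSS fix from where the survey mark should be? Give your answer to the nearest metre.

59 m

Observed coordinate differences: Δφ = -0.00324°, Δλ = +0.00037°.
Converting to metres (1° lat = 111100 m, cos φ = 0.940160): observed ΔN = -360.0 m, observed ΔE = 38.6 m.
Subtracting the expected shift leaves a residual of -360.0 − (-322) = -38.0 m north and 38.6 − (84) = -45.4 m east.
Residual distance = √((-38.0)² + (-45.4)²) = 59.1 m.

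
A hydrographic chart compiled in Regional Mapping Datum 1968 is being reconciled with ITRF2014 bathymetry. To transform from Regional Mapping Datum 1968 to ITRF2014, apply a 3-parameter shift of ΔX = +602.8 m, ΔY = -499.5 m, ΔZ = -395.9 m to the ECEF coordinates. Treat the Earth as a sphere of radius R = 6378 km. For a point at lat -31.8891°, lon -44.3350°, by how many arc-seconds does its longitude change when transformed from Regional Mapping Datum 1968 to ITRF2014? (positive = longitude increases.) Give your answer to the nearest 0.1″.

sin φ = -0.528277, cos φ = 0.849072, sin λ = -0.698852, cos λ = 0.715266.
East component: ΔE = −sin λ·ΔX + cos λ·ΔY = −(-0.698852)(602.8) + (0.715266)(-499.5) = 63.99 m.
1° of latitude spans πR/180 = 111317 m; at latitude φ, 1° of longitude spans that × cos φ = 94516.3 m, so Δλ = 63.99 / 94516.3 × 3600 = 2.437″.

Δλ = 2.4″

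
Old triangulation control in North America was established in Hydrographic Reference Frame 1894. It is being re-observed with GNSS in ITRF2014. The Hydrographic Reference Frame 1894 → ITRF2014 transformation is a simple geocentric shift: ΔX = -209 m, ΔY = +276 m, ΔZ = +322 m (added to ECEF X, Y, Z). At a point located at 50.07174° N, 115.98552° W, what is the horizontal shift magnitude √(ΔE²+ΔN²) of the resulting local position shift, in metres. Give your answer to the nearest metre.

450 m

The local east axis at (φ, λ) is (−sin λ, cos λ, 0), so ΔE = −sin(-115.98552°)·(-209) + cos(-115.98552°)·276 = -308.80 m.
The local north axis is (−sin φ cos λ, −sin φ sin λ, cos φ), giving ΔN = -70.222 + 190.253 + 206.669 = 326.70 m.
Horizontal magnitude = √(ΔE² + ΔN²) = √((-308.80)² + 326.70²) = 449.54 m.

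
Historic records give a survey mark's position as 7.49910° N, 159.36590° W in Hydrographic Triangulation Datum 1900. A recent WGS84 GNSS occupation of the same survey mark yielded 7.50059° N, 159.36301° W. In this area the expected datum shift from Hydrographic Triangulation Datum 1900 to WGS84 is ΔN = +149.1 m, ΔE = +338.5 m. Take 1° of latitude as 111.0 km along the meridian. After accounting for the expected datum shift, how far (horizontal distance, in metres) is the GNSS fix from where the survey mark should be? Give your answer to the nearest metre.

Observed coordinate differences: Δφ = +0.00149°, Δλ = +0.00289°.
Converting to metres (1° lat = 111000 m, cos φ = 0.991447): observed ΔN = 165.4 m, observed ΔE = 318.0 m.
Subtracting the expected shift leaves a residual of 165.4 − (149.1) = 16.3 m north and 318.0 − (338.5) = -20.5 m east.
Residual distance = √(16.3² + (-20.5)²) = 26.1 m.

26 m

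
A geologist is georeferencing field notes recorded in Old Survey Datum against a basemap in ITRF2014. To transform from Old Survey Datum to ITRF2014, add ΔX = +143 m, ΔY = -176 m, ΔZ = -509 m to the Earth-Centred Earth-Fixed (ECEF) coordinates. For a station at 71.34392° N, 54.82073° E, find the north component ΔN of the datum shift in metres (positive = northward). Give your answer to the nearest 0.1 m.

ΔN = -104.6 m

The local north axis is (−sin φ cos λ, −sin φ sin λ, cos φ), giving ΔN = -78.059 + 136.295 − 162.822 = -104.59 m.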